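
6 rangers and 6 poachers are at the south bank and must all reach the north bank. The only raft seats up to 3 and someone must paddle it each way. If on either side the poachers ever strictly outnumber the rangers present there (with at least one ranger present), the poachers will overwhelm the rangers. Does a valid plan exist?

Following every safe sequence of crossings from the start, the most of the 12 that can be at the north bank as the raft arrives there on crossings 1, 3, 5 is 3, 5, 6 respectively; the best ever achieved is 6 of 12.
From crossing 7 on, no configuration arises that was not already reachable earlier: only 17 distinct safe configurations (who is on which side, and where the raft is) can ever be reached, none of them has everyone across, and every continuation just revisits them. They are: 0 rangers + 0 poachers across (raft back at the start); 0 rangers + 1 poacher across (raft there); 0 rangers + 1 poacher across (raft back at the start); 0 rangers + 2 poachers across (raft there); 0 rangers + 2 poachers across (raft back at the start); 0 rangers + 3 poachers across (raft there); 0 rangers + 3 poachers across (raft back at the start); 0 rangers + 4 poachers across (raft there); 0 rangers + 4 poachers across (raft back at the start); 0 rangers + 5 poachers across (raft there); 0 rangers + 5 poachers across (raft back at the start); 0 rangers + 6 poachers across (raft there); 1 ranger + 1 poacher across (raft there); 1 ranger + 1 poacher across (raft back at the start); 2 rangers + 2 poachers across (raft there); 2 rangers + 2 poachers across (raft back at the start); 3 rangers + 3 poachers across (raft there). So no valid plan exists.

No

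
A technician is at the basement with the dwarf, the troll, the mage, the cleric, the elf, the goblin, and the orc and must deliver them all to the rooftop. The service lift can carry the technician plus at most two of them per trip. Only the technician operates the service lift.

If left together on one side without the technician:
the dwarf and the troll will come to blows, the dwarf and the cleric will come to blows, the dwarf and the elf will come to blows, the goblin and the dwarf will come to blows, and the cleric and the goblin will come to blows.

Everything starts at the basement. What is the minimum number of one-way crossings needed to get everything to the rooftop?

Counting alone: the technician can take at most 2 across per trip to the rooftop, so moving all 7 needs at least 4 loaded trips out, with a return between consecutive ones — at least 7 crossings.
The safety rule pushes this higher. Following every safe sequence of crossings, the most of the 7 that can be at the rooftop as the service lift arrives there on crossings 7, 9 is 5, 6 respectively — never all 7.
So no plan with fewer than 11 crossings exists, and this one achieves 11:
1. Technician goes to the rooftop with the cleric and the dwarf.
2. Technician goes back to the basement with the dwarf.
3. Technician goes to the rooftop with the dwarf and the troll.
4. Technician goes back to the basement with the dwarf.
5. Technician goes to the rooftop with the dwarf and the mage.
6. Technician goes back to the basement with the dwarf.
7. Technician goes to the rooftop with the dwarf and the elf.
8. Technician goes back to the basement with the dwarf.
9. Technician goes to the rooftop with the dwarf and the orc.
10. Technician goes back to the basement with the dwarf.
11. Technician goes to the rooftop with the dwarf and the goblin.

11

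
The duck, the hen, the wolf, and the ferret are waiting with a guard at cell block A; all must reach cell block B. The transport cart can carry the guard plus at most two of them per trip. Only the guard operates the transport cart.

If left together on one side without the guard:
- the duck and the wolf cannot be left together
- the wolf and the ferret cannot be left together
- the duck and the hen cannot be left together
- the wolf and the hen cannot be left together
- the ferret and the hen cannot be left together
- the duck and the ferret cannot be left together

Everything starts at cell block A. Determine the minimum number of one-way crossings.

Whatever the first load, the items left behind include a forbidden pair without the guard. No opening move is safe, so no plan exists.

impossible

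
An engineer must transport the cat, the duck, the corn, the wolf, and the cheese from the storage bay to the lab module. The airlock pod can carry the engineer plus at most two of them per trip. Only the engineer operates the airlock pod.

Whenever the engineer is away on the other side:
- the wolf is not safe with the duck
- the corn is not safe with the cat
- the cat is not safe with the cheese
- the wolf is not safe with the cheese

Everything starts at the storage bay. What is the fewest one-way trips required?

Counting alone: the engineer can take at most 2 across per trip to the lab module, so moving all 5 needs at least 3 loaded trips out, with a return between consecutive ones — at least 5 crossings.
The safety rule pushes this higher. Following every safe sequence of crossings, the most of the 5 that can be at the lab module as the airlock pod arrives there on crossing 5 is 4 — never all 5.
So no plan with fewer than 7 crossings exists, and this one achieves 7:
1. Engineer goes to the lab module with the cat and the wolf.  [the storage bay: the cheese, the corn, the duck | the lab module: the cat, the wolf]
2. Engineer goes back to the storage bay alone.  [the storage bay: the cheese, the corn, the duck | the lab module: the cat, the wolf]
3. Engineer goes to the lab module with the duck.  [the storage bay: the cheese, the corn | the lab module: the cat, the duck, the wolf]
4. Engineer goes back to the storage bay with the wolf.  [the storage bay: the cheese, the corn, the wolf | the lab module: the cat, the duck]
5. Engineer goes to the lab module with the cheese and the corn.  [the storage bay: the wolf | the lab module: the cat, the cheese, the corn, the duck]
6. Engineer goes back to the storage bay with the cat.  [the storage bay: the cat, the wolf | the lab module: the cheese, the corn, the duck]
7. Engineer goes to the lab module with the cat and the wolf.  [the storage bay: — | the lab module: the cat, the cheese, the corn, the duck, the wolf]

7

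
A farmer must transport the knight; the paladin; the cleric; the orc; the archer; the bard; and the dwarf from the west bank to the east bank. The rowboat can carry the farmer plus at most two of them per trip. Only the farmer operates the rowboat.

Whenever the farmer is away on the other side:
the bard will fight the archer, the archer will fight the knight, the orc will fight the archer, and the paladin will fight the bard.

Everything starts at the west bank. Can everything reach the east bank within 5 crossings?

No

Counting alone: the farmer can take at most 2 across per trip to the east bank, so moving all 7 needs at least 4 loaded trips out, with a return between consecutive ones — at least 7 crossings.
Since 5 < 7, 5 crossings cannot be enough. (The shortest complete plan in fact takes 7:)
1. Farmer goes to the east bank with the archer and the paladin.
2. Farmer goes back to the west bank alone.
3. Farmer goes to the east bank with the cleric and the dwarf.
4. Farmer goes back to the west bank alone.
5. Farmer goes to the east bank with the knight and the orc.
6. Farmer goes back to the west bank with the archer.
7. Farmer goes to the east bank with the archer and the bard.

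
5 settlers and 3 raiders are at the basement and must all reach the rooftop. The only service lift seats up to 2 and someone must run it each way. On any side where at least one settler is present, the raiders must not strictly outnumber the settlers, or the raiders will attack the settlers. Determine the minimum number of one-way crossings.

Counting alone: each trip to the rooftop takes at most 2 across and each return brings at least 1 back, so after t trips out (and t−1 returns) at most 2t − (t−1) of the 8 are across; that first reaches 8 at t = 7, so at least 13 crossings are needed.
The plan below uses exactly 13 crossings, so it is optimal:
1. 2 raiders → the rooftop.  (the basement: 5S 1R; the rooftop: 0S 2R)
2. 1 raider ← the basement.  (the basement: 5S 2R; the rooftop: 0S 1R)
3. 2 raiders → the rooftop.  (the basement: 5S 0R; the rooftop: 0S 3R)
4. 1 raider ← the basement.  (the basement: 5S 1R; the rooftop: 0S 2R)
5. 2 settlers → the rooftop.  (the basement: 3S 1R; the rooftop: 2S 2R)
6. 1 raider ← the basement.  (the basement: 3S 2R; the rooftop: 2S 1R)
7. 1 settler and 1 raider → the rooftop.  (the basement: 2S 1R; the rooftop: 3S 2R)
8. 1 raider ← the basement.  (the basement: 2S 2R; the rooftop: 3S 1R)
9. 2 raiders → the rooftop.  (the basement: 2S 0R; the rooftop: 3S 3R)
10. 1 raider ← the basement.  (the basement: 2S 1R; the rooftop: 3S 2R)
11. 1 settler and 1 raider → the rooftop.  (the basement: 1S 0R; the rooftop: 4S 3R)
12. 1 raider ← the basement.  (the basement: 1S 1R; the rooftop: 4S 2R)
13. 1 settler and 1 raider → the rooftop.  (the basement: 0S 0R; the rooftop: 5S 3R)

13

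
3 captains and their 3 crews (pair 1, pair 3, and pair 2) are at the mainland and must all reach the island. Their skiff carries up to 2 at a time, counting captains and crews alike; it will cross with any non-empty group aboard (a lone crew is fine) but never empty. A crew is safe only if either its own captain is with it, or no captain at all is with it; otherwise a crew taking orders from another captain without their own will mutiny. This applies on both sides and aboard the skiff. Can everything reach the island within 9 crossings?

Counting alone: each trip to the island takes at most 2 across and each return brings at least 1 back, so after t trips out (and t−1 returns) at most 2t − (t−1) of the 6 are across; that first reaches 6 at t = 5, so at least 9 crossings are needed.
The safety rule pushes this higher. Following every safe sequence of crossings, the most of the 6 that can be at the island as the skiff arrives there on crossing 9 is 5 — never all 6.
So the move cannot be finished within 9 crossings. (The shortest complete plan takes 11:)
1. captain 1 and crew 1 cross → the island.
2. captain 1 crosses ← the mainland.
3. crew 2 and crew 3 cross → the island.
4. crew 1 crosses ← the mainland.
5. captain 2 and captain 3 cross → the island.
6. captain 3 and crew 3 cross ← the mainland.
7. captain 1 and captain 3 cross → the island.
8. crew 2 crosses ← the mainland.
9. crew 1 and crew 3 cross → the island.
10. captain 2 crosses ← the mainland.
11. captain 2 and crew 2 cross → the island.

No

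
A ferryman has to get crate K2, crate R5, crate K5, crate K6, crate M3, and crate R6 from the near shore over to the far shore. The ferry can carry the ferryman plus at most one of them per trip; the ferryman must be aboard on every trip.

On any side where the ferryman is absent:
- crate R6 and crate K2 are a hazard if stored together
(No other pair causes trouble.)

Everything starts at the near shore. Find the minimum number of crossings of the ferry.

Counting alone: the ferryman can take at most 1 across per trip to the far shore, so moving all 6 needs at least 6 loaded trips out, with a return between consecutive ones — at least 11 crossings.
The plan below uses exactly 11 crossings, so it is optimal:
1. Ferryman goes to the far shore with crate K2.
2. Ferryman goes back to the near shore alone.
3. Ferryman goes to the far shore with crate R5.
4. Ferryman goes back to the near shore alone.
5. Ferryman goes to the far shore with crate K5.
6. Ferryman goes back to the near shore alone.
7. Ferryman goes to the far shore with crate K6.
8. Ferryman goes back to the near shore alone.
9. Ferryman goes to the far shore with crate M3.
10. Ferryman goes back to the near shore alone.
11. Ferryman goes to the far shore with crate R6.

11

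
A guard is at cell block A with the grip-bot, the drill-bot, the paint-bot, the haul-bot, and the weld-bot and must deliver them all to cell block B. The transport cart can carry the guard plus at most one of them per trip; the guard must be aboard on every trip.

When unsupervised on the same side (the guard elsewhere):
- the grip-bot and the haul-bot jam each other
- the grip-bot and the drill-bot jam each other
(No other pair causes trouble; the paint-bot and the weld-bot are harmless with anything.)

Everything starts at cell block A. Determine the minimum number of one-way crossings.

Counting alone: the guard can take at most 1 across per trip to cell block B, so moving all 5 needs at least 5 loaded trips out, with a return between consecutive ones — at least 9 crossings.
The safety rule pushes this higher. Following every safe sequence of crossings, the most of the 5 that can be at cell block B as the transport cart arrives there on crossing 9 is 4 — never all 5.
So no plan with fewer than 11 crossings exists, and this one achieves 11:
1. Guard goes to cell block B with the grip-bot.  [cell block A: the drill-bot, the haul-bot, the paint-bot, the weld-bot | cell block B: the grip-bot]
2. Guard goes back to cell block A alone.  [cell block A: the drill-bot, the haul-bot, the paint-bot, the weld-bot | cell block B: the grip-bot]
3. Guard goes to cell block B with the drill-bot.  [cell block A: the haul-bot, the paint-bot, the weld-bot | cell block B: the drill-bot, the grip-bot]
4. Guard goes back to cell block A with the grip-bot.  [cell block A: the grip-bot, the haul-bot, the paint-bot, the weld-bot | cell block B: the drill-bot]
5. Guard goes to cell block B with the haul-bot.  [cell block A: the grip-bot, the paint-bot, the weld-bot | cell block B: the drill-bot, the haul-bot]
6. Guard goes back to cell block A alone.  [cell block A: the grip-bot, the paint-bot, the weld-bot | cell block B: the drill-bot, the haul-bot]
7. Guard goes to cell block B with the paint-bot.  [cell block A: the grip-bot, the weld-bot | cell block B: the drill-bot, the haul-bot, the paint-bot]
8. Guard goes back to cell block A alone.  [cell block A: the grip-bot, the weld-bot | cell block B: the drill-bot, the haul-bot, the paint-bot]
9. Guard goes to cell block B with the weld-bot.  [cell block A: the grip-bot | cell block B: the drill-bot, the haul-bot, the paint-bot, the weld-bot]
10. Guard goes back to cell block A alone.  [cell block A: the grip-bot | cell block B: the drill-bot, the haul-bot, the paint-bot, the weld-bot]
11. Guard goes to cell block B with the grip-bot.  [cell block A: — | cell block B: the drill-bot, the grip-bot, the haul-bot, the paint-bot, the weld-bot]

11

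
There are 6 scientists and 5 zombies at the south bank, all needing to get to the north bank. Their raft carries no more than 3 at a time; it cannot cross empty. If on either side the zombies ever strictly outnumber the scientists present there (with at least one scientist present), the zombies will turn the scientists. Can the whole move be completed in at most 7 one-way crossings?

No

Counting alone: each trip to the north bank takes at most 3 across and each return brings at least 1 back, so after t trips out (and t−1 returns) at most 3t − (t−1) of the 11 are across; that first reaches 11 at t = 5, so at least 9 crossings are needed.
Since 7 < 9, 7 crossings cannot be enough. (The shortest complete plan in fact takes 9:)
1. 3 zombies → the north bank.  (the south bank: 6S 2Z; the north bank: 0S 3Z)
2. 1 zombie ← the south bank.  (the south bank: 6S 3Z; the north bank: 0S 2Z)
3. 3 scientists → the north bank.  (the south bank: 3S 3Z; the north bank: 3S 2Z)
4. 1 scientist ← the south bank.  (the south bank: 4S 3Z; the north bank: 2S 2Z)
5. 2 scientists and 1 zombie → the north bank.  (the south bank: 2S 2Z; the north bank: 4S 3Z)
6. 1 scientist ← the south bank.  (the south bank: 3S 2Z; the north bank: 3S 3Z)
7. 2 scientists and 1 zombie → the north bank.  (the south bank: 1S 1Z; the north bank: 5S 4Z)
8. 1 scientist ← the south bank.  (the south bank: 2S 1Z; the north bank: 4S 4Z)
9. 2 scientists and 1 zombie → the north bank.  (the south bank: 0S 0Z; the north bank: 6S 5Z)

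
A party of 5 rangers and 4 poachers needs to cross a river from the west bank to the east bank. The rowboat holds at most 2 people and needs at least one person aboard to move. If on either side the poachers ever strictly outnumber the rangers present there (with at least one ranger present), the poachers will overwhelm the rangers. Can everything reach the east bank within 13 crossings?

No

Counting alone: each trip to the east bank takes at most 2 across and each return brings at least 1 back, so after t trips out (and t−1 returns) at most 2t − (t−1) of the 9 are across; that first reaches 9 at t = 8, so at least 15 crossings are needed.
Since 13 < 15, 13 crossings cannot be enough. (The shortest complete plan in fact takes 15:)
1. 2 poachers → the east bank.  (the west bank: 5R 2P; the east bank: 0R 2P)
2. 1 poacher ← the west bank.  (the west bank: 5R 3P; the east bank: 0R 1P)
3. 2 poachers → the east bank.  (the west bank: 5R 1P; the east bank: 0R 3P)
4. 1 poacher ← the west bank.  (the west bank: 5R 2P; the east bank: 0R 2P)
5. 2 rangers → the east bank.  (the west bank: 3R 2P; the east bank: 2R 2P)
6. 1 poacher ← the west bank.  (the west bank: 3R 3P; the east bank: 2R 1P)
7. 1 ranger and 1 poacher → the east bank.  (the west bank: 2R 2P; the east bank: 3R 2P)
8. 1 ranger ← the west bank.  (the west bank: 3R 2P; the east bank: 2R 2P)
9. 1 ranger and 1 poacher → the east bank.  (the west bank: 2R 1P; the east bank: 3R 3P)
10. 1 poacher ← the west bank.  (the west bank: 2R 2P; the east bank: 3R 2P)
11. 1 ranger and 1 poacher → the east bank.  (the west bank: 1R 1P; the east bank: 4R 3P)
12. 1 ranger ← the west bank.  (the west bank: 2R 1P; the east bank: 3R 3P)
13. 1 ranger and 1 poacher → the east bank.  (the west bank: 1R 0P; the east bank: 4R 4P)
14. 1 poacher ← the west bank.  (the west bank: 1R 1P; the east bank: 4R 3P)
15. 1 ranger and 1 poacher → the east bank.  (the west bank: 0R 0P; the east bank: 5R 4P)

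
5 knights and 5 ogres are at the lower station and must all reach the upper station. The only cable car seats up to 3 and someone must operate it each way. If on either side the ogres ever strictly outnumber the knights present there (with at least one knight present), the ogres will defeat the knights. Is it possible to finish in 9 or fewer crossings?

Counting alone: each trip to the upper station takes at most 3 across and each return brings at least 1 back, so after t trips out (and t−1 returns) at most 3t − (t−1) of the 10 are across; that first reaches 10 at t = 5, so at least 9 crossings are needed.
The safety rule pushes this higher. Following every safe sequence of crossings, the most of the 10 that can be at the upper station as the cable car arrives there on crossing 9 is 9 — never all 10.
So the move cannot be finished within 9 crossings. (The shortest complete plan takes 11:)
1. 2 ogres → the upper station.  (the lower station: 5K 3O; the upper station: 0K 2O)
2. 1 ogre ← the lower station.  (the lower station: 5K 4O; the upper station: 0K 1O)
3. 3 ogres → the upper station.  (the lower station: 5K 1O; the upper station: 0K 4O)
4. 1 ogre ← the lower station.  (the lower station: 5K 2O; the upper station: 0K 3O)
5. 3 knights → the upper station.  (the lower station: 2K 2O; the upper station: 3K 3O)
6. 1 knight and 1 ogre ← the lower station.  (the lower station: 3K 3O; the upper station: 2K 2O)
7. 3 knights → the upper station.  (the lower station: 0K 3O; the upper station: 5K 2O)
8. 1 ogre ← the lower station.  (the lower station: 0K 4O; the upper station: 5K 1O)
9. 2 ogres → the upper station.  (the lower station: 0K 2O; the upper station: 5K 3O)
10. 1 ogre ← the lower station.  (the lower station: 0K 3O; the upper station: 5K 2O)
11. 3 ogres → the upper station.  (the lower station: 0K 0O; the upper station: 5K 5O)

No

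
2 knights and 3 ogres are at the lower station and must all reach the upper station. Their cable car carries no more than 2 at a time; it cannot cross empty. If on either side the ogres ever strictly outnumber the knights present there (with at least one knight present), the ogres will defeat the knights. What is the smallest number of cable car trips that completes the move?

impossible

The ogres already outnumber the knights at the lower station before anyone moves, so the starting position itself is disallowed.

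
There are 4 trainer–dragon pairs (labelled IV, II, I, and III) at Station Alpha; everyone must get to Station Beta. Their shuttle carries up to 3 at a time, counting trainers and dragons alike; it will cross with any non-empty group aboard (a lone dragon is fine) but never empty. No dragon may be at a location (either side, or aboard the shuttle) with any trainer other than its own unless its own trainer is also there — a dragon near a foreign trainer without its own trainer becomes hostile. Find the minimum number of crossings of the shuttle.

9

Counting alone: each trip to Station Beta takes at most 3 across and each return brings at least 1 back, so after t trips out (and t−1 returns) at most 3t − (t−1) of the 8 are across; that first reaches 8 at t = 4, so at least 7 crossings are needed.
The safety rule pushes this higher. Following every safe sequence of crossings, the most of the 8 that can be at Station Beta as the shuttle arrives there on crossing 7 is 7 — never all 8.
So no plan with fewer than 9 crossings exists, and this one achieves 9:
1. dragon IV and trainer IV cross → Station Beta.
2. trainer IV crosses ← Station Alpha.
3. dragon II, trainer II, and trainer IV cross → Station Beta.
4. dragon IV and trainer IV cross ← Station Alpha.
5. trainer I, trainer III, and trainer IV cross → Station Beta.
6. dragon II crosses ← Station Alpha.
7. dragon II and dragon IV cross → Station Beta.
8. dragon IV crosses ← Station Alpha.
9. dragon I, dragon III, and dragon IV cross → Station Beta.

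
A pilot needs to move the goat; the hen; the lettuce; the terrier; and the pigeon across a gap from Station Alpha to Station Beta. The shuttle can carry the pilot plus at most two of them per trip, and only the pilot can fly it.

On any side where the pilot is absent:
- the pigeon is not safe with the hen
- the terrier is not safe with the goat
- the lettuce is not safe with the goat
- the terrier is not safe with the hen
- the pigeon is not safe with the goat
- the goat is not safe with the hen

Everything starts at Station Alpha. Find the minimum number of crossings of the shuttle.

Counting alone: the pilot can take at most 2 across per trip to Station Beta, so moving all 5 needs at least 3 loaded trips out, with a return between consecutive ones — at least 5 crossings.
The safety rule pushes this higher. Following every safe sequence of crossings, the most of the 5 that can be at Station Beta as the shuttle arrives there on crossing 5 is 4 — never all 5.
So no plan with fewer than 7 crossings exists, and this one achieves 7:
1. Pilot goes to Station Beta with the goat and the hen.
2. Pilot goes back to Station Alpha with the goat.
3. Pilot goes to Station Beta with the goat and the lettuce.
4. Pilot goes back to Station Alpha with the goat.
5. Pilot goes to Station Beta with the pigeon and the terrier.
6. Pilot goes back to Station Alpha with the hen.
7. Pilot goes to Station Beta with the goat and the hen.

7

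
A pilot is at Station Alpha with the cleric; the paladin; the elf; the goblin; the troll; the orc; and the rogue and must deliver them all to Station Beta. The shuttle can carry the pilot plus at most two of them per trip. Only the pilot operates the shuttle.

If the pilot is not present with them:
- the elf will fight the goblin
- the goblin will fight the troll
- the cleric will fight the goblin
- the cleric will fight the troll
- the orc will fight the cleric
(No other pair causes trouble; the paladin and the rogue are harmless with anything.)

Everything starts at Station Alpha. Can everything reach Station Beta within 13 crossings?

Yes — this plan uses 11 crossings (≤ 13):
1. Pilot goes to Station Beta with the cleric and the goblin.
2. Pilot goes back to Station Alpha with the cleric.
3. Pilot goes to Station Beta with the cleric and the paladin.
4. Pilot goes back to Station Alpha with the cleric.
5. Pilot goes to Station Beta with the cleric and the elf.
6. Pilot goes back to Station Alpha with the goblin.
7. Pilot goes to Station Beta with the goblin and the rogue.
8. Pilot goes back to Station Alpha with the goblin.
9. Pilot goes to Station Beta with the orc and the troll.
10. Pilot goes back to Station Alpha with the cleric.
11. Pilot goes to Station Beta with the cleric and the goblin.

Yes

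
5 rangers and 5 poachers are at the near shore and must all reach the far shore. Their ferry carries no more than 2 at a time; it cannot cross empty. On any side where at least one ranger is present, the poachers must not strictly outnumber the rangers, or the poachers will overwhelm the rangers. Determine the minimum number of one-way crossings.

impossible

Following every safe sequence of crossings from the start, the most of the 10 that can be at the far shore as the ferry arrives there on crossings 1, 3, 5, 7 is 2, 3, 4, 5 respectively; the best ever achieved is 5 of 10.
From crossing 9 on, no configuration arises that was not already reachable earlier: only 13 distinct safe configurations (who is on which side, and where the ferry is) can ever be reached, none of them has everyone across, and every continuation just revisits them. They are: 0 rangers + 0 poachers across (ferry back at the start); 0 rangers + 1 poacher across (ferry there); 0 rangers + 1 poacher across (ferry back at the start); 0 rangers + 2 poachers across (ferry there); 0 rangers + 2 poachers across (ferry back at the start); 0 rangers + 3 poachers across (ferry there); 0 rangers + 3 poachers across (ferry back at the start); 0 rangers + 4 poachers across (ferry there); 0 rangers + 4 poachers across (ferry back at the start); 0 rangers + 5 poachers across (ferry there); 1 ranger + 1 poacher across (ferry there); 1 ranger + 1 poacher across (ferry back at the start); 2 rangers + 2 poachers across (ferry there). So no valid plan exists.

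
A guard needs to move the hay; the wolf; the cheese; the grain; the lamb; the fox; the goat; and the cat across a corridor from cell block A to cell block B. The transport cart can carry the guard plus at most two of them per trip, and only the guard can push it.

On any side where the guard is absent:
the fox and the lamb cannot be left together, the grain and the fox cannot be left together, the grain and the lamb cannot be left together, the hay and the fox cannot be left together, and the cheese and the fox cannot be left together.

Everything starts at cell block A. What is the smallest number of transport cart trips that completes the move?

Counting alone: the guard can take at most 2 across per trip to cell block B, so moving all 8 needs at least 4 loaded trips out, with a return between consecutive ones — at least 7 crossings.
The safety rule pushes this higher. Following every safe sequence of crossings, the most of the 8 that can be at cell block B as the transport cart arrives there on crossings 7, 9, 11 is 5, 6, 7 respectively — never all 8.
So no plan with fewer than 13 crossings exists, and this one achieves 13:
1. Guard goes to cell block B with the fox and the grain.
2. Guard goes back to cell block A with the grain.
3. Guard goes to cell block B with the grain and the hay.
4. Guard goes back to cell block A with the fox.
5. Guard goes to cell block B with the fox and the wolf.
6. Guard goes back to cell block A with the fox.
7. Guard goes to cell block B with the cheese and the lamb.
8. Guard goes back to cell block A with the grain.
9. Guard goes to cell block B with the goat and the grain.
10. Guard goes back to cell block A with the grain.
11. Guard goes to cell block B with the cat and the grain.
12. Guard goes back to cell block A with the grain.
13. Guard goes to cell block B with the fox and the grain.

13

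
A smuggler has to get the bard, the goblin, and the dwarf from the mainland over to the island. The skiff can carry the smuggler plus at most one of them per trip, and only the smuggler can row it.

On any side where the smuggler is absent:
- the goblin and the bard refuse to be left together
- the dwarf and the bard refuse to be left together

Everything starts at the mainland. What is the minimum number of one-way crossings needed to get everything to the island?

Counting alone: the smuggler can take at most 1 across per trip to the island, so moving all 3 needs at least 3 loaded trips out, with a return between consecutive ones — at least 5 crossings.
The safety rule pushes this higher. Following every safe sequence of crossings, the most of the 3 that can be at the island as the skiff arrives there on crossing 5 is 2 — never all 3.
So no plan with fewer than 7 crossings exists, and this one achieves 7:
1. Smuggler goes to the island with the bard.  [the mainland: the dwarf, the goblin | the island: the bard]
2. Smuggler goes back to the mainland alone.  [the mainland: the dwarf, the goblin | the island: the bard]
3. Smuggler goes to the island with the goblin.  [the mainland: the dwarf | the island: the bard, the goblin]
4. Smuggler goes back to the mainland with the bard.  [the mainland: the bard, the dwarf | the island: the goblin]
5. Smuggler goes to the island with the dwarf.  [the mainland: the bard | the island: the dwarf, the goblin]
6. Smuggler goes back to the mainland alone.  [the mainland: the bard | the island: the dwarf, the goblin]
7. Smuggler goes to the island with the bard.  [the mainland: — | the island: the bard, the dwarf, the goblin]

7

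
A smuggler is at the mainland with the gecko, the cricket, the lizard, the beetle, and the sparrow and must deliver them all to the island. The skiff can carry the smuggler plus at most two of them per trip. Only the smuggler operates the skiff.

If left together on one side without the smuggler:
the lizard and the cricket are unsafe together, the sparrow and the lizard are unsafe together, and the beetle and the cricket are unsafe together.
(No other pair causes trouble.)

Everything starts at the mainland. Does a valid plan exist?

Yes

1. Smuggler goes to the island with the cricket and the lizard.  [the mainland: the beetle, the gecko, the sparrow | the island: the cricket, the lizard]
2. Smuggler goes back to the mainland with the cricket.  [the mainland: the beetle, the cricket, the gecko, the sparrow | the island: the lizard]
3. Smuggler goes to the island with the beetle and the gecko.  [the mainland: the cricket, the sparrow | the island: the beetle, the gecko, the lizard]
4. Smuggler goes back to the mainland alone.  [the mainland: the cricket, the sparrow | the island: the beetle, the gecko, the lizard]
5. Smuggler goes to the island with the cricket and the sparrow.  [the mainland: — | the island: the beetle, the cricket, the gecko, the lizard, the sparrow]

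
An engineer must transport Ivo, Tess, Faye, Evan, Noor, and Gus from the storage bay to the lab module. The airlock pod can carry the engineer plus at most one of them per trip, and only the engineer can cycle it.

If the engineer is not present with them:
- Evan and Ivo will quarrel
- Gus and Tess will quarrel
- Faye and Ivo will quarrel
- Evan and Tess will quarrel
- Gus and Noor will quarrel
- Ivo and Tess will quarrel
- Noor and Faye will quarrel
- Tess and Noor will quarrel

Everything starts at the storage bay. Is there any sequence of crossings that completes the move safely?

No

Whatever the first load, the items left behind include a forbidden pair without the engineer. No opening move is safe, so no plan exists.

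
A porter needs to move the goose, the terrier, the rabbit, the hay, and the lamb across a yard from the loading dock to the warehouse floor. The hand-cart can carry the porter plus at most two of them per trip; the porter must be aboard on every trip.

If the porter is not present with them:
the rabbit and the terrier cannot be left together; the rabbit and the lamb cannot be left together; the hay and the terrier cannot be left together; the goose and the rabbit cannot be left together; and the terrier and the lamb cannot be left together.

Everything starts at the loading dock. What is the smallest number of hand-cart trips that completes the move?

7

Counting alone: the porter can take at most 2 across per trip to the warehouse floor, so moving all 5 needs at least 3 loaded trips out, with a return between consecutive ones — at least 5 crossings.
The safety rule pushes this higher. Following every safe sequence of crossings, the most of the 5 that can be at the warehouse floor as the hand-cart arrives there on crossing 5 is 4 — never all 5.
So no plan with fewer than 7 crossings exists, and this one achieves 7:
1. Porter goes to the warehouse floor with the rabbit and the terrier.  [the loading dock: the goose, the hay, the lamb | the warehouse floor: the rabbit, the terrier]
2. Porter goes back to the loading dock with the terrier.  [the loading dock: the goose, the hay, the lamb, the terrier | the warehouse floor: the rabbit]
3. Porter goes to the warehouse floor with the goose and the terrier.  [the loading dock: the hay, the lamb | the warehouse floor: the goose, the rabbit, the terrier]
4. Porter goes back to the loading dock with the rabbit.  [the loading dock: the hay, the lamb, the rabbit | the warehouse floor: the goose, the terrier]
5. Porter goes to the warehouse floor with the hay and the lamb.  [the loading dock: the rabbit | the warehouse floor: the goose, the hay, the lamb, the terrier]
6. Porter goes back to the loading dock with the terrier.  [the loading dock: the rabbit, the terrier | the warehouse floor: the goose, the hay, the lamb]
7. Porter goes to the warehouse floor with the rabbit and the terrier.  [the loading dock: — | the warehouse floor: the goose, the hay, the lamb, the rabbit, the terrier]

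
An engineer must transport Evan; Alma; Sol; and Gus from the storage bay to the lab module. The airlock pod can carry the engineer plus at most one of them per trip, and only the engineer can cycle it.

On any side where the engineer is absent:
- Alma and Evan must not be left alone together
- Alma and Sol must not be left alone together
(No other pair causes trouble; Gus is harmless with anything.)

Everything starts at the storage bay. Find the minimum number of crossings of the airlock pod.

Counting alone: the engineer can take at most 1 across per trip to the lab module, so moving all 4 needs at least 4 loaded trips out, with a return between consecutive ones — at least 7 crossings.
The safety rule pushes this higher. Following every safe sequence of crossings, the most of the 4 that can be at the lab module as the airlock pod arrives there on crossing 7 is 3 — never all 4.
So no plan with fewer than 9 crossings exists, and this one achieves 9:
1. Engineer goes to the lab module with Alma.
2. Engineer goes back to the storage bay alone.
3. Engineer goes to the lab module with Evan.
4. Engineer goes back to the storage bay with Alma.
5. Engineer goes to the lab module with Sol.
6. Engineer goes back to the storage bay alone.
7. Engineer goes to the lab module with Gus.
8. Engineer goes back to the storage bay alone.
9. Engineer goes to the lab module with Alma.

9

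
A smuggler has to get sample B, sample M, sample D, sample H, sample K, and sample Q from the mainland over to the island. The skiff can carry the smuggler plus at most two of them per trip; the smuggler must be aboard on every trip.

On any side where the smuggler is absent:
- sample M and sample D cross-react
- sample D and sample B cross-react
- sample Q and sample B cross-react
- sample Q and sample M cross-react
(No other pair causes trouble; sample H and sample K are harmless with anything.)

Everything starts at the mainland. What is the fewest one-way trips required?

Counting alone: the smuggler can take at most 2 across per trip to the island, so moving all 6 needs at least 3 loaded trips out, with a return between consecutive ones — at least 5 crossings.
The plan below uses exactly 5 crossings, so it is optimal:
1. Smuggler goes to the island with sample B and sample M.  [the mainland: sample D, sample H, sample K, sample Q | the island: sample B, sample M]
2. Smuggler goes back to the mainland alone.  [the mainland: sample D, sample H, sample K, sample Q | the island: sample B, sample M]
3. Smuggler goes to the island with sample H and sample K.  [the mainland: sample D, sample Q | the island: sample B, sample H, sample K, sample M]
4. Smuggler goes back to the mainland alone.  [the mainland: sample D, sample Q | the island: sample B, sample H, sample K, sample M]
5. Smuggler goes to the island with sample D and sample Q.  [the mainland: — | the island: sample B, sample D, sample H, sample K, sample M, sample Q]

5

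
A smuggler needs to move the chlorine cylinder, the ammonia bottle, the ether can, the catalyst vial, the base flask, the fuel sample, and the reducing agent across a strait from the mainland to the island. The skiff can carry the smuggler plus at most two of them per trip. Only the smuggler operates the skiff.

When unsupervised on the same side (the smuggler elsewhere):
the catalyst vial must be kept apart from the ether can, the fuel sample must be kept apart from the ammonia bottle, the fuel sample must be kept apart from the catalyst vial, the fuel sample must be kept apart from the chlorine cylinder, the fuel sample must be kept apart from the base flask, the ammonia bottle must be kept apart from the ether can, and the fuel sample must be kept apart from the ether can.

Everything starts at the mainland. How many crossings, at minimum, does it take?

11

Counting alone: the smuggler can take at most 2 across per trip to the island, so moving all 7 needs at least 4 loaded trips out, with a return between consecutive ones — at least 7 crossings.
The safety rule pushes this higher. Following every safe sequence of crossings, the most of the 7 that can be at the island as the skiff arrives there on crossings 7, 9 is 5, 6 respectively — never all 7.
So no plan with fewer than 11 crossings exists, and this one achieves 11:
1. Smuggler goes to the island with the ether can and the fuel sample.
2. Smuggler goes back to the mainland with the ether can.
3. Smuggler goes to the island with the chlorine cylinder and the ether can.
4. Smuggler goes back to the mainland with the fuel sample.
5. Smuggler goes to the island with the base flask and the fuel sample.
6. Smuggler goes back to the mainland with the fuel sample.
7. Smuggler goes to the island with the ammonia bottle and the catalyst vial.
8. Smuggler goes back to the mainland with the ether can.
9. Smuggler goes to the island with the ether can and the reducing agent.
10. Smuggler goes back to the mainland with the ether can.
11. Smuggler goes to the island with the ether can and the fuel sample.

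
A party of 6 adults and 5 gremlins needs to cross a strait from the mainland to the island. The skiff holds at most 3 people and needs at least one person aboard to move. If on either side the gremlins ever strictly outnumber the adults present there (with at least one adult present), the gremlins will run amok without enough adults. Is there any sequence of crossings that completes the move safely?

1. 3 gremlins → the island.  (the mainland: 6A 2G; the island: 0A 3G)
2. 1 gremlin ← the mainland.  (the mainland: 6A 3G; the island: 0A 2G)
3. 3 adults → the island.  (the mainland: 3A 3G; the island: 3A 2G)
4. 1 adult ← the mainland.  (the mainland: 4A 3G; the island: 2A 2G)
5. 2 adults and 1 gremlin → the island.  (the mainland: 2A 2G; the island: 4A 3G)
6. 1 adult ← the mainland.  (the mainland: 3A 2G; the island: 3A 3G)
7. 2 adults and 1 gremlin → the island.  (the mainland: 1A 1G; the island: 5A 4G)
8. 1 adult ← the mainland.  (the mainland: 2A 1G; the island: 4A 4G)
9. 2 adults and 1 gremlin → the island.  (the mainland: 0A 0G; the island: 6A 5G)

Yes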